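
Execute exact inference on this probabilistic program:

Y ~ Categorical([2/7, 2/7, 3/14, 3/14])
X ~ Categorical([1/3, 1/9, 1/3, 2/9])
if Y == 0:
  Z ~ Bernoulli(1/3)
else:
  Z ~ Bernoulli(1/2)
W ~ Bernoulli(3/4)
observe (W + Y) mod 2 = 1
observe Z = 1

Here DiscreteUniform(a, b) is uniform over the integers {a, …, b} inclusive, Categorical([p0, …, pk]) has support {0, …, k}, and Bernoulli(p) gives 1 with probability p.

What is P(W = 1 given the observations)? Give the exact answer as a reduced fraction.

Enumerate traces; 16 have nonzero weight after conditioning:
  (Y=0, X=0, Z=1, W=1) weight 1/42
  (Y=0, X=1, Z=1, W=1) weight 1/126
  (Y=0, X=2, Z=1, W=1) weight 1/42
  (Y=0, X=3, Z=1, W=1) weight 1/63
  (Y=1, X=0, Z=1, W=0) weight 1/84
  (Y=1, X=1, Z=1, W=0) weight 1/252
  (Y=1, X=2, Z=1, W=0) weight 1/84
  (Y=1, X=3, Z=1, W=0) weight 1/126
  … 8 more
Group by W:
  weight(W=0) = 1/16
  weight(W=1) = 17/112
Total weight = 1/16 + 17/112 = 3/14
P(W=0 | obs) = 1/16 / 3/14 = 7/24
P(W=1 | obs) = 17/112 / 3/14 = 17/24

P(W = 1 | obs) = 17/24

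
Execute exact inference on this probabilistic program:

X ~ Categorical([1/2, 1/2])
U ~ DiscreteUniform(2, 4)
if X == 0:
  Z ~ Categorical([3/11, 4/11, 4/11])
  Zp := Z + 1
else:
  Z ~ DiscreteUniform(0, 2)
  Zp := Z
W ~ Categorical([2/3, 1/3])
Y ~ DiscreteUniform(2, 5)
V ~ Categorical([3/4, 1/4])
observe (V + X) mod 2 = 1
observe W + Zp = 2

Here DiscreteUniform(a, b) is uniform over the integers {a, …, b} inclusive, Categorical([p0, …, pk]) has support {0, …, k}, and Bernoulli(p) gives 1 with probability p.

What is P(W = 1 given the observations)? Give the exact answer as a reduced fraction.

Enumerate traces; 48 have nonzero weight after conditioning:
  (X=0, U=2, Z=0, W=1, Y=2, V=1) weight 1/1056
  (X=0, U=2, Z=0, W=1, Y=3, V=1) weight 1/1056
  (X=0, U=2, Z=0, W=1, Y=4, V=1) weight 1/1056
  (X=0, U=2, Z=0, W=1, Y=5, V=1) weight 1/1056
  (X=0, U=2, Z=1, W=0, Y=2, V=1) weight 1/396
  (X=0, U=2, Z=1, W=0, Y=3, V=1) weight 1/396
  (X=0, U=2, Z=1, W=0, Y=4, V=1) weight 1/396
  (X=0, U=2, Z=1, W=0, Y=5, V=1) weight 1/396
  … 40 more
Group by W:
  weight(W=0) = 5/44
  weight(W=1) = 7/132
Total weight = 5/44 + 7/132 = 1/6
P(W=0 | obs) = 5/44 / 1/6 = 15/22
P(W=1 | obs) = 7/132 / 1/6 = 7/22

P(W = 1 | obs) = 7/22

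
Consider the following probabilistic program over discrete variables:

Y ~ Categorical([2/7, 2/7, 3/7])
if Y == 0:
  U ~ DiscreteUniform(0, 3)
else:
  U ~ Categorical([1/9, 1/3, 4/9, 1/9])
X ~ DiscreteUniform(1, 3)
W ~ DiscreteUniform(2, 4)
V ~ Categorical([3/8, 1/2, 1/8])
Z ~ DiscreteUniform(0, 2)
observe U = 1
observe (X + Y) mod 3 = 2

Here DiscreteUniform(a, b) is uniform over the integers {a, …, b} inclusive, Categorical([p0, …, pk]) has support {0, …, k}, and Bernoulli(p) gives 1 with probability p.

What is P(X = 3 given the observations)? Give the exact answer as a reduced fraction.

Enumerate traces; 81 have nonzero weight after conditioning:
  (Y=0, U=1, X=2, W=2, V=0, Z=0) weight 1/1008
  (Y=0, U=1, X=2, W=2, V=0, Z=1) weight 1/1008
  (Y=0, U=1, X=2, W=2, V=0, Z=2) weight 1/1008
  (Y=0, U=1, X=2, W=2, V=1, Z=0) weight 1/756
  (Y=0, U=1, X=2, W=2, V=1, Z=1) weight 1/756
  (Y=0, U=1, X=2, W=2, V=1, Z=2) weight 1/756
  (Y=0, U=1, X=2, W=2, V=2, Z=0) weight 1/3024
  (Y=0, U=1, X=2, W=2, V=2, Z=1) weight 1/3024
  (Y=1, U=1, X=1, W=2, V=0, Z=0) weight 1/756
  (Y=2, U=1, X=3, W=2, V=0, Z=0) weight 1/504
  … 71 more
Group by X:
  weight(X=1) = 2/63
  weight(X=2) = 1/42
  weight(X=3) = 1/21
Total weight = 2/63 + 1/42 + 1/21 = 13/126
P(X=1 | obs) = 2/63 / 13/126 = 4/13
P(X=2 | obs) = 1/42 / 13/126 = 3/13
P(X=3 | obs) = 1/21 / 13/126 = 6/13

P(X = 3 | obs) = 6/13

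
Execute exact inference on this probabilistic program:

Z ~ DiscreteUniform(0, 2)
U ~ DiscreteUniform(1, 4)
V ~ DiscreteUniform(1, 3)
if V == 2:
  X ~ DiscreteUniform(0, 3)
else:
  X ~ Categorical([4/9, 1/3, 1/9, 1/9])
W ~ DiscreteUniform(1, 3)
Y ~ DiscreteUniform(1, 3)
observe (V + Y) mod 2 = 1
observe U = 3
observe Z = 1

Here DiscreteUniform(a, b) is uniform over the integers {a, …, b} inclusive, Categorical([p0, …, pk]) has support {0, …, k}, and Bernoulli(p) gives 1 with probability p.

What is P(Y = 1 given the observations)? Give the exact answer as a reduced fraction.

P(Y = 1 | obs) = 1/4

Enumerate traces; 48 have nonzero weight after conditioning:
  (Z=1, U=3, V=1, X=0, W=1, Y=2) weight 1/729
  (Z=1, U=3, V=1, X=0, W=2, Y=2) weight 1/729
  (Z=1, U=3, V=1, X=0, W=3, Y=2) weight 1/729
  (Z=1, U=3, V=1, X=1, W=1, Y=2) weight 1/972
  (Z=1, U=3, V=1, X=1, W=2, Y=2) weight 1/972
  (Z=1, U=3, V=1, X=1, W=3, Y=2) weight 1/972
  (Z=1, U=3, V=1, X=2, W=1, Y=2) weight 1/2916
  (Z=1, U=3, V=1, X=2, W=2, Y=2) weight 1/2916
  (Z=1, U=3, V=2, X=0, W=1, Y=1) weight 1/1296
  (Z=1, U=3, V=2, X=0, W=1, Y=3) weight 1/1296
  … 38 more
Group by Y:
  weight(Y=1) = 1/108
  weight(Y=2) = 1/54
  weight(Y=3) = 1/108
Total weight = 1/108 + 1/54 + 1/108 = 1/27
P(Y=1 | obs) = 1/108 / 1/27 = 1/4
P(Y=2 | obs) = 1/54 / 1/27 = 1/2
P(Y=3 | obs) = 1/108 / 1/27 = 1/4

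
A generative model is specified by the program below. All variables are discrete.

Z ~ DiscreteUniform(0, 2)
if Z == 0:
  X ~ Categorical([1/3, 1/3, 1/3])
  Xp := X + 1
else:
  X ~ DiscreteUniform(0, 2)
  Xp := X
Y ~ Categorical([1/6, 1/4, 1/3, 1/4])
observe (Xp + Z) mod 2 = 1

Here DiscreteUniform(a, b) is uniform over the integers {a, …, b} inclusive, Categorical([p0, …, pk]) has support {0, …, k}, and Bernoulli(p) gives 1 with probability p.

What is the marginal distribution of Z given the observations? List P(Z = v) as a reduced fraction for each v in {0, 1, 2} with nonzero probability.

P(Z=0) = 2/5, P(Z=1) = 2/5, P(Z=2) = 1/5

Enumerate traces; 20 have nonzero weight after conditioning:
  (Z=0, X=0, Y=0) weight 1/54
  (Z=0, X=0, Y=1) weight 1/36
  (Z=0, X=0, Y=2) weight 1/27
  (Z=0, X=0, Y=3) weight 1/36
  (Z=0, X=2, Y=0) weight 1/54
  (Z=0, X=2, Y=1) weight 1/36
  (Z=0, X=2, Y=2) weight 1/27
  (Z=0, X=2, Y=3) weight 1/36
  (Z=1, X=0, Y=0) weight 1/54
  (Z=2, X=1, Y=0) weight 1/54
  … 10 more
Group by Z:
  weight(Z=0) = 2/9
  weight(Z=1) = 2/9
  weight(Z=2) = 1/9
Total weight = 2/9 + 2/9 + 1/9 = 5/9
P(Z=0 | obs) = 2/9 / 5/9 = 2/5
P(Z=1 | obs) = 2/9 / 5/9 = 2/5
P(Z=2 | obs) = 1/9 / 5/9 = 1/5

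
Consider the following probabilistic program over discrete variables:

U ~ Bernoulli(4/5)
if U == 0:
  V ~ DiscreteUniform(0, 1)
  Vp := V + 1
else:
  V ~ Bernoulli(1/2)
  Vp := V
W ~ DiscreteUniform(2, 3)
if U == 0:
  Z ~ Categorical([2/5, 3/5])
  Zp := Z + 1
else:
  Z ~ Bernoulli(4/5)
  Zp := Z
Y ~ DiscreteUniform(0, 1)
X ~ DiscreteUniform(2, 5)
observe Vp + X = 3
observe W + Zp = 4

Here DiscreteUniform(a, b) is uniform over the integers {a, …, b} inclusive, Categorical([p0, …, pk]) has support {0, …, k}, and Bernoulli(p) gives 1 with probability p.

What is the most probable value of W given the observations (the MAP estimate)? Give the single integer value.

Enumerate traces; 8 have nonzero weight after conditioning:
  (U=0, V=0, W=2, Z=1, Y=0, X=2) weight 3/800
  (U=0, V=0, W=2, Z=1, Y=1, X=2) weight 3/800
  (U=0, V=0, W=3, Z=0, Y=0, X=2) weight 1/400
  (U=0, V=0, W=3, Z=0, Y=1, X=2) weight 1/400
  (U=1, V=0, W=3, Z=1, Y=0, X=3) weight 1/50
  (U=1, V=0, W=3, Z=1, Y=1, X=3) weight 1/50
  (U=1, V=1, W=3, Z=1, Y=0, X=2) weight 1/50
  (U=1, V=1, W=3, Z=1, Y=1, X=2) weight 1/50
Group by W:
  weight(W=2) = 3/400
  weight(W=3) = 17/200
Total weight = 3/400 + 17/200 = 37/400
P(W=2 | obs) = 3/400 / 37/400 = 3/37
P(W=3 | obs) = 17/200 / 37/400 = 34/37
argmax = 3

argmax_v P(W = v | obs) = 3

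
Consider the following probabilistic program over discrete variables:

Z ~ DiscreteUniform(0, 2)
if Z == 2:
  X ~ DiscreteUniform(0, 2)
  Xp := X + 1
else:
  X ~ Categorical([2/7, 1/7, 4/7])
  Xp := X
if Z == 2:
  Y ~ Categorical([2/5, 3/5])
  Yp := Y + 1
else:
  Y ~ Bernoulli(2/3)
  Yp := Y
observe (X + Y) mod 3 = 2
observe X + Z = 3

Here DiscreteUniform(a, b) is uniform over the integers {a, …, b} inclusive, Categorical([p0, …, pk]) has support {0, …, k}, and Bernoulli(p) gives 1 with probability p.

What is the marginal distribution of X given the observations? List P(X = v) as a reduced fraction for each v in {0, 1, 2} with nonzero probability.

Enumerate traces; 2 have nonzero weight after conditioning:
  (Z=1, X=2, Y=0) weight 4/63
  (Z=2, X=1, Y=1) weight 1/15
Group by X:
  weight(X=1) = 1/15
  weight(X=2) = 4/63
Total weight = 1/15 + 4/63 = 41/315
P(X=1 | obs) = 1/15 / 41/315 = 21/41
P(X=2 | obs) = 4/63 / 41/315 = 20/41

P(X=1) = 21/41, P(X=2) = 20/41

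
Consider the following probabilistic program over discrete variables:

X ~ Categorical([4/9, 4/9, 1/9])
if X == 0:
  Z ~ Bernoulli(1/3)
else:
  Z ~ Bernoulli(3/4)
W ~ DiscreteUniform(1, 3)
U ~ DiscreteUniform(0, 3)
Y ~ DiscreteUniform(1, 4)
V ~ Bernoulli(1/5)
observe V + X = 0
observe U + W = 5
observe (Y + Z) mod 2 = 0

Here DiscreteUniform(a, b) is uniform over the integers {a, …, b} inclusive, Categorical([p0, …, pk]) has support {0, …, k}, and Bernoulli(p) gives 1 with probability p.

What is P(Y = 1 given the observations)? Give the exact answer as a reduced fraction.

P(Y = 1 | obs) = 1/6

Enumerate traces; 8 have nonzero weight after conditioning:
  (X=0, Z=0, W=2, U=3, Y=2, V=0) weight 2/405
  (X=0, Z=0, W=2, U=3, Y=4, V=0) weight 2/405
  (X=0, Z=0, W=3, U=2, Y=2, V=0) weight 2/405
  (X=0, Z=0, W=3, U=2, Y=4, V=0) weight 2/405
  (X=0, Z=1, W=2, U=3, Y=1, V=0) weight 1/405
  (X=0, Z=1, W=2, U=3, Y=3, V=0) weight 1/405
  (X=0, Z=1, W=3, U=2, Y=1, V=0) weight 1/405
  (X=0, Z=1, W=3, U=2, Y=3, V=0) weight 1/405
Group by Y:
  weight(Y=1) = 2/405
  weight(Y=2) = 4/405
  weight(Y=3) = 2/405
  weight(Y=4) = 4/405
Total weight = 2/405 + 4/405 + 2/405 + 4/405 = 4/135
P(Y=1 | obs) = 2/405 / 4/135 = 1/6
P(Y=2 | obs) = 4/405 / 4/135 = 1/3
P(Y=3 | obs) = 2/405 / 4/135 = 1/6
P(Y=4 | obs) = 4/405 / 4/135 = 1/3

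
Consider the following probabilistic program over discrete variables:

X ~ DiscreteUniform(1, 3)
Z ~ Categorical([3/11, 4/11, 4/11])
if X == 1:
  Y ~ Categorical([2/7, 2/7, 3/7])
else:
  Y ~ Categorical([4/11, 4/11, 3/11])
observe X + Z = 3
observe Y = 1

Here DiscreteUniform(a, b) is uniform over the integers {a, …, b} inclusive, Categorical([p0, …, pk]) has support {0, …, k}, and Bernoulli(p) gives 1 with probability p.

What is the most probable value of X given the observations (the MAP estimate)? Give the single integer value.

Enumerate traces; 3 have nonzero weight after conditioning:
  (X=1, Z=2, Y=1) weight 8/231
  (X=2, Z=1, Y=1) weight 16/363
  (X=3, Z=0, Y=1) weight 4/121
Group by X:
  weight(X=1) = 8/231
  weight(X=2) = 16/363
  weight(X=3) = 4/121
Total weight = 8/231 + 16/363 + 4/121 = 284/2541
P(X=1 | obs) = 8/231 / 284/2541 = 22/71
P(X=2 | obs) = 16/363 / 284/2541 = 28/71
P(X=3 | obs) = 4/121 / 284/2541 = 21/71
argmax = 2

argmax_v P(X = v | obs) = 2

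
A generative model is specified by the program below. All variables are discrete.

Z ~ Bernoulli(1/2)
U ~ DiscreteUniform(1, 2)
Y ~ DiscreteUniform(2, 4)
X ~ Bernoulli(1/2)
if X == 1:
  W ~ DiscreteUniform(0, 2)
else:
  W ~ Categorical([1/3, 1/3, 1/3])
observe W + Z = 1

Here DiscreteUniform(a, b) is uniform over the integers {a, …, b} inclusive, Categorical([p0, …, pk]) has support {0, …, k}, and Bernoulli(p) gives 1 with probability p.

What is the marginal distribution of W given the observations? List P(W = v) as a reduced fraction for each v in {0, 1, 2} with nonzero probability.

Enumerate traces; 24 have nonzero weight after conditioning:
  (Z=0, U=1, Y=2, X=0, W=1) weight 1/72
  (Z=0, U=1, Y=2, X=1, W=1) weight 1/72
  (Z=0, U=1, Y=3, X=0, W=1) weight 1/72
  (Z=0, U=1, Y=3, X=1, W=1) weight 1/72
  (Z=0, U=1, Y=4, X=0, W=1) weight 1/72
  (Z=0, U=1, Y=4, X=1, W=1) weight 1/72
  (Z=0, U=2, Y=2, X=0, W=1) weight 1/72
  (Z=0, U=2, Y=2, X=1, W=1) weight 1/72
  (Z=1, U=1, Y=2, X=0, W=0) weight 1/72
  … 15 more
Group by W:
  weight(W=0) = 1/6
  weight(W=1) = 1/6
Total weight = 1/6 + 1/6 = 1/3
P(W=0 | obs) = 1/6 / 1/3 = 1/2
P(W=1 | obs) = 1/6 / 1/3 = 1/2

P(W=0) = 1/2, P(W=1) = 1/2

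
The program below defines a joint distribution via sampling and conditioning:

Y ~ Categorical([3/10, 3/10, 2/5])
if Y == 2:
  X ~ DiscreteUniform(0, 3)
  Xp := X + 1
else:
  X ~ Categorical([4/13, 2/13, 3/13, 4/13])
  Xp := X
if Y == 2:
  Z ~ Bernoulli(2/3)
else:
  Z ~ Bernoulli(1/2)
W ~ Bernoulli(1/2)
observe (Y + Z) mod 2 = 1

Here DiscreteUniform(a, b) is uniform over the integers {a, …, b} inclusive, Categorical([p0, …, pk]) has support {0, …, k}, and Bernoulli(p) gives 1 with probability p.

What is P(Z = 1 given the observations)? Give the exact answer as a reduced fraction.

Enumerate traces; 24 have nonzero weight after conditioning:
  (Y=0, X=0, Z=1, W=0) weight 3/130
  (Y=0, X=0, Z=1, W=1) weight 3/130
  (Y=0, X=1, Z=1, W=0) weight 3/260
  (Y=0, X=1, Z=1, W=1) weight 3/260
  (Y=0, X=2, Z=1, W=0) weight 9/520
  (Y=0, X=2, Z=1, W=1) weight 9/520
  (Y=0, X=3, Z=1, W=0) weight 3/130
  (Y=0, X=3, Z=1, W=1) weight 3/130
  (Y=1, X=0, Z=0, W=0) weight 3/130
  … 15 more
Group by Z:
  weight(Z=0) = 3/20
  weight(Z=1) = 5/12
Total weight = 3/20 + 5/12 = 17/30
P(Z=0 | obs) = 3/20 / 17/30 = 9/34
P(Z=1 | obs) = 5/12 / 17/30 = 25/34

P(Z = 1 | obs) = 25/34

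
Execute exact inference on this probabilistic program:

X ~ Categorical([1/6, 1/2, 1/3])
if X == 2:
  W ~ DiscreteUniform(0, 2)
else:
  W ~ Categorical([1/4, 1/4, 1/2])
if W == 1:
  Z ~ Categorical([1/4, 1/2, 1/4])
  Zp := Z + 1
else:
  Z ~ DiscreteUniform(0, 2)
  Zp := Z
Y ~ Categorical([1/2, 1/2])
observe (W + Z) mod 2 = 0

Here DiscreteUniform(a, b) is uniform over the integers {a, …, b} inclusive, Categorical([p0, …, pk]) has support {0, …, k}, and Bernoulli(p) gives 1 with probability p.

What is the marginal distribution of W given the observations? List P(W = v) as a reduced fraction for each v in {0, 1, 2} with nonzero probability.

Enumerate traces; 30 have nonzero weight after conditioning:
  (X=0, W=0, Z=0, Y=0) weight 1/144
  (X=0, W=0, Z=0, Y=1) weight 1/144
  (X=0, W=0, Z=2, Y=0) weight 1/144
  (X=0, W=0, Z=2, Y=1) weight 1/144
  (X=0, W=1, Z=1, Y=0) weight 1/96
  (X=0, W=1, Z=1, Y=1) weight 1/96
  (X=0, W=2, Z=0, Y=0) weight 1/72
  (X=0, W=2, Z=0, Y=1) weight 1/72
  … 22 more
Group by W:
  weight(W=0) = 5/27
  weight(W=1) = 5/36
  weight(W=2) = 8/27
Total weight = 5/27 + 5/36 + 8/27 = 67/108
P(W=0 | obs) = 5/27 / 67/108 = 20/67
P(W=1 | obs) = 5/36 / 67/108 = 15/67
P(W=2 | obs) = 8/27 / 67/108 = 32/67

P(W=0) = 20/67, P(W=1) = 15/67, P(W=2) = 32/67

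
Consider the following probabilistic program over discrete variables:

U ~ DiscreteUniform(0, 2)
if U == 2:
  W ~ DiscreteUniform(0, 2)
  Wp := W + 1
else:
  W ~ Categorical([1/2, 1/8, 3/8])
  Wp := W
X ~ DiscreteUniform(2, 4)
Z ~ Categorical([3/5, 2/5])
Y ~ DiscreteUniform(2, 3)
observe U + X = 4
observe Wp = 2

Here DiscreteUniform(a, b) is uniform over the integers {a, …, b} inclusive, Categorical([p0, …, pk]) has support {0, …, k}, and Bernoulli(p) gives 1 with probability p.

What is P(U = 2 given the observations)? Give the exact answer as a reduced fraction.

Enumerate traces; 12 have nonzero weight after conditioning:
  (U=0, W=2, X=4, Z=0, Y=2) weight 1/80
  (U=0, W=2, X=4, Z=0, Y=3) weight 1/80
  (U=0, W=2, X=4, Z=1, Y=2) weight 1/120
  (U=0, W=2, X=4, Z=1, Y=3) weight 1/120
  (U=1, W=2, X=3, Z=0, Y=2) weight 1/80
  (U=1, W=2, X=3, Z=0, Y=3) weight 1/80
  (U=1, W=2, X=3, Z=1, Y=2) weight 1/120
  (U=1, W=2, X=3, Z=1, Y=3) weight 1/120
  (U=2, W=1, X=2, Z=0, Y=2) weight 1/90
  … 3 more
Group by U:
  weight(U=0) = 1/24
  weight(U=1) = 1/24
  weight(U=2) = 1/27
Total weight = 1/24 + 1/24 + 1/27 = 13/108
P(U=0 | obs) = 1/24 / 13/108 = 9/26
P(U=1 | obs) = 1/24 / 13/108 = 9/26
P(U=2 | obs) = 1/27 / 13/108 = 4/13

P(U = 2 | obs) = 4/13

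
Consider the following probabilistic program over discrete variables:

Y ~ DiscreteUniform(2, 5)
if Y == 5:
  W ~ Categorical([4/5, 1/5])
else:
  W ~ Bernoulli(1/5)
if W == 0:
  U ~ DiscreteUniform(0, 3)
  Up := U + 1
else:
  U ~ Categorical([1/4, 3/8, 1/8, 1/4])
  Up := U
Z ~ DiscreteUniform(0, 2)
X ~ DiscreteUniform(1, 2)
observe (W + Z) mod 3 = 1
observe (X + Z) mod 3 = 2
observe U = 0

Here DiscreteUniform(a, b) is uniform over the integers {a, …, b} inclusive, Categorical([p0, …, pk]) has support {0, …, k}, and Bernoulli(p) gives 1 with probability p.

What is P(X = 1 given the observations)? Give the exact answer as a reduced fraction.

P(X = 1 | obs) = 4/5

Enumerate traces; 8 have nonzero weight after conditioning:
  (Y=2, W=0, U=0, Z=1, X=1) weight 1/120
  (Y=2, W=1, U=0, Z=0, X=2) weight 1/480
  (Y=3, W=0, U=0, Z=1, X=1) weight 1/120
  (Y=3, W=1, U=0, Z=0, X=2) weight 1/480
  (Y=4, W=0, U=0, Z=1, X=1) weight 1/120
  (Y=4, W=1, U=0, Z=0, X=2) weight 1/480
  (Y=5, W=0, U=0, Z=1, X=1) weight 1/120
  (Y=5, W=1, U=0, Z=0, X=2) weight 1/480
Group by X:
  weight(X=1) = 1/30
  weight(X=2) = 1/120
Total weight = 1/30 + 1/120 = 1/24
P(X=1 | obs) = 1/30 / 1/24 = 4/5
P(X=2 | obs) = 1/120 / 1/24 = 1/5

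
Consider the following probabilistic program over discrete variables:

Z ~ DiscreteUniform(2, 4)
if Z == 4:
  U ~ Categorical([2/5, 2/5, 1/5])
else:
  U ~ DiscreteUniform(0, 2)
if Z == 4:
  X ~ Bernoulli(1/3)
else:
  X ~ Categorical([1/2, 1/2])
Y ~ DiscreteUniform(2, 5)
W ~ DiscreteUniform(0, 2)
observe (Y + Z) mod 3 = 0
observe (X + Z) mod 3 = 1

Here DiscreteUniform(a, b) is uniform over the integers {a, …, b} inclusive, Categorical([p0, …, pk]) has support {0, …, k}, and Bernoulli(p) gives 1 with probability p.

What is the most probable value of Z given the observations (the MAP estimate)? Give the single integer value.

Enumerate traces; 27 have nonzero weight after conditioning:
  (Z=3, U=0, X=1, Y=3, W=0) weight 1/216
  (Z=3, U=0, X=1, Y=3, W=1) weight 1/216
  (Z=3, U=0, X=1, Y=3, W=2) weight 1/216
  (Z=3, U=1, X=1, Y=3, W=0) weight 1/216
  (Z=3, U=1, X=1, Y=3, W=1) weight 1/216
  (Z=3, U=1, X=1, Y=3, W=2) weight 1/216
  (Z=3, U=2, X=1, Y=3, W=0) weight 1/216
  (Z=3, U=2, X=1, Y=3, W=1) weight 1/216
  (Z=4, U=0, X=0, Y=2, W=0) weight 1/135
  … 18 more
Group by Z:
  weight(Z=3) = 1/24
  weight(Z=4) = 1/9
Total weight = 1/24 + 1/9 = 11/72
P(Z=3 | obs) = 1/24 / 11/72 = 3/11
P(Z=4 | obs) = 1/9 / 11/72 = 8/11
argmax = 4

argmax_v P(Z = v | obs) = 4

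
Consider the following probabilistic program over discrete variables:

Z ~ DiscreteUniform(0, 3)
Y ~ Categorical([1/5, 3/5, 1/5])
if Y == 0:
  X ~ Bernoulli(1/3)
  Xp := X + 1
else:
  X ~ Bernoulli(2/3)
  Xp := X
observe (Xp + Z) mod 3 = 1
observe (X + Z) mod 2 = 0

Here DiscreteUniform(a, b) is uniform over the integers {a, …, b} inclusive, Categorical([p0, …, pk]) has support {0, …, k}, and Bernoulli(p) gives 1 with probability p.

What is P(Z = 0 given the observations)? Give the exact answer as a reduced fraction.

Enumerate traces; 3 have nonzero weight after conditioning:
  (Z=0, Y=0, X=0) weight 1/30
  (Z=3, Y=1, X=1) weight 1/10
  (Z=3, Y=2, X=1) weight 1/30
Group by Z:
  weight(Z=0) = 1/30
  weight(Z=3) = 2/15
Total weight = 1/30 + 2/15 = 1/6
P(Z=0 | obs) = 1/30 / 1/6 = 1/5
P(Z=3 | obs) = 2/15 / 1/6 = 4/5

P(Z = 0 | obs) = 1/5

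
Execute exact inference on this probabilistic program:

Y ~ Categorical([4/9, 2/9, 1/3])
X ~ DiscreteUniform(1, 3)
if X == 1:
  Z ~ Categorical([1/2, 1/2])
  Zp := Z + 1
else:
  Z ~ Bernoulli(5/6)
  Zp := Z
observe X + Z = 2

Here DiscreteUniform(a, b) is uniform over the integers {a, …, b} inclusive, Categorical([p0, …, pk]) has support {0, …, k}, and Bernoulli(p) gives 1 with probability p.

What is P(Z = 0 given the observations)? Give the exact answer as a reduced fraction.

P(Z = 0 | obs) = 1/4

Enumerate traces; 6 have nonzero weight after conditioning:
  (Y=0, X=1, Z=1) weight 2/27
  (Y=0, X=2, Z=0) weight 2/81
  (Y=1, X=1, Z=1) weight 1/27
  (Y=1, X=2, Z=0) weight 1/81
  (Y=2, X=1, Z=1) weight 1/18
  (Y=2, X=2, Z=0) weight 1/54
Group by Z:
  weight(Z=0) = 1/18
  weight(Z=1) = 1/6
Total weight = 1/18 + 1/6 = 2/9
P(Z=0 | obs) = 1/18 / 2/9 = 1/4
P(Z=1 | obs) = 1/6 / 2/9 = 3/4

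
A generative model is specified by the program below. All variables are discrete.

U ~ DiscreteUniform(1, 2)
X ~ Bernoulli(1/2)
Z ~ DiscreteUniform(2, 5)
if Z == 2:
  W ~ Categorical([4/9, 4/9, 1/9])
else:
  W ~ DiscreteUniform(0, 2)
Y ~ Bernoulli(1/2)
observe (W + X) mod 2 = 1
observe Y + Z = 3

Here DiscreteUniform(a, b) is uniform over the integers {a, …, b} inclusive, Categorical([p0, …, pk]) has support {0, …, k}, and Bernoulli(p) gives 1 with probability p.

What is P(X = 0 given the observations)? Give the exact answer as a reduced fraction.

P(X = 0 | obs) = 7/18

Enumerate traces; 12 have nonzero weight after conditioning:
  (U=1, X=0, Z=2, W=1, Y=1) weight 1/72
  (U=1, X=0, Z=3, W=1, Y=0) weight 1/96
  (U=1, X=1, Z=2, W=0, Y=1) weight 1/72
  (U=1, X=1, Z=2, W=2, Y=1) weight 1/288
  (U=1, X=1, Z=3, W=0, Y=0) weight 1/96
  (U=1, X=1, Z=3, W=2, Y=0) weight 1/96
  (U=2, X=0, Z=2, W=1, Y=1) weight 1/72
  (U=2, X=0, Z=3, W=1, Y=0) weight 1/96
  … 4 more
Group by X:
  weight(X=0) = 7/144
  weight(X=1) = 11/144
Total weight = 7/144 + 11/144 = 1/8
P(X=0 | obs) = 7/144 / 1/8 = 7/18
P(X=1 | obs) = 11/144 / 1/8 = 11/18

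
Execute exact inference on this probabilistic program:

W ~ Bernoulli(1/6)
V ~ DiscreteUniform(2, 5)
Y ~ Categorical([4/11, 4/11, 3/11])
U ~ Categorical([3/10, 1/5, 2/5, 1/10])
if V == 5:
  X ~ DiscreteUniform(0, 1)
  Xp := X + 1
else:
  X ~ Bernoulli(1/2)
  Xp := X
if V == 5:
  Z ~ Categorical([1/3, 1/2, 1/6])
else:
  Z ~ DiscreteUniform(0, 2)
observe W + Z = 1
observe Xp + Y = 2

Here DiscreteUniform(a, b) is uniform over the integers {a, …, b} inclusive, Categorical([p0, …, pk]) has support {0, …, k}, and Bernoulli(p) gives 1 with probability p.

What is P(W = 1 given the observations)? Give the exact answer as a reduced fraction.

Enumerate traces; 64 have nonzero weight after conditioning:
  (W=0, V=2, Y=1, U=0, X=1, Z=1) weight 1/264
  (W=0, V=2, Y=1, U=1, X=1, Z=1) weight 1/396
  (W=0, V=2, Y=1, U=2, X=1, Z=1) weight 1/198
  (W=0, V=2, Y=1, U=3, X=1, Z=1) weight 1/792
  (W=0, V=2, Y=2, U=0, X=0, Z=1) weight 1/352
  (W=0, V=2, Y=2, U=1, X=0, Z=1) weight 1/528
  (W=0, V=2, Y=2, U=2, X=0, Z=1) weight 1/264
  (W=0, V=2, Y=2, U=3, X=0, Z=1) weight 1/1056
  (W=1, V=2, Y=1, U=0, X=1, Z=0) weight 1/1320
  … 55 more
Group by W:
  weight(W=0) = 5/48
  weight(W=1) = 29/1584
Total weight = 5/48 + 29/1584 = 97/792
P(W=0 | obs) = 5/48 / 97/792 = 165/194
P(W=1 | obs) = 29/1584 / 97/792 = 29/194

P(W = 1 | obs) = 29/194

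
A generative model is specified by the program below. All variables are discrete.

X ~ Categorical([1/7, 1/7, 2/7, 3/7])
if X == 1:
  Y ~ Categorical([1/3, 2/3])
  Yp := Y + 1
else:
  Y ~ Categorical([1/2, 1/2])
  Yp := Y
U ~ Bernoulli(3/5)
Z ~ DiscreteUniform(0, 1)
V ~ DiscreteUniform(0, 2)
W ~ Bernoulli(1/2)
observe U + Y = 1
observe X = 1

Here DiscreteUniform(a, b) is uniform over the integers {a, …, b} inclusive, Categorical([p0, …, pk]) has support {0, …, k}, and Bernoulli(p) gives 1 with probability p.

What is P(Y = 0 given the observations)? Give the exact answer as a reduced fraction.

P(Y = 0 | obs) = 3/7

Enumerate traces; 24 have nonzero weight after conditioning:
  (X=1, Y=0, U=1, Z=0, V=0, W=0) weight 1/420
  (X=1, Y=0, U=1, Z=0, V=0, W=1) weight 1/420
  (X=1, Y=0, U=1, Z=0, V=1, W=0) weight 1/420
  (X=1, Y=0, U=1, Z=0, V=1, W=1) weight 1/420
  (X=1, Y=0, U=1, Z=0, V=2, W=0) weight 1/420
  (X=1, Y=0, U=1, Z=0, V=2, W=1) weight 1/420
  (X=1, Y=0, U=1, Z=1, V=0, W=0) weight 1/420
  (X=1, Y=0, U=1, Z=1, V=0, W=1) weight 1/420
  (X=1, Y=1, U=0, Z=0, V=0, W=0) weight 1/315
  … 15 more
Group by Y:
  weight(Y=0) = 1/35
  weight(Y=1) = 4/105
Total weight = 1/35 + 4/105 = 1/15
P(Y=0 | obs) = 1/35 / 1/15 = 3/7
P(Y=1 | obs) = 4/105 / 1/15 = 4/7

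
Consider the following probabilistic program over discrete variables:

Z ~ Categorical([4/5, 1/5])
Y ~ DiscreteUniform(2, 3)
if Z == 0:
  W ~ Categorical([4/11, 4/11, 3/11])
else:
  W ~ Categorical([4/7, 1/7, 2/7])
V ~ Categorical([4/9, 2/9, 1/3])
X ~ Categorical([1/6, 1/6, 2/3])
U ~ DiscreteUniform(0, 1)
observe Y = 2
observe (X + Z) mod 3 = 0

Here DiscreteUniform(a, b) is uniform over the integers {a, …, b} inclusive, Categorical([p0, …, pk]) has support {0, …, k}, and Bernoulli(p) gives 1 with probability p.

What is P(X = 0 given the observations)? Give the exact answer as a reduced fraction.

P(X = 0 | obs) = 1/2

Enumerate traces; 36 have nonzero weight after conditioning:
  (Z=0, Y=2, W=0, V=0, X=0, U=0) weight 8/1485
  (Z=0, Y=2, W=0, V=0, X=0, U=1) weight 8/1485
  (Z=0, Y=2, W=0, V=1, X=0, U=0) weight 4/1485
  (Z=0, Y=2, W=0, V=1, X=0, U=1) weight 4/1485
  (Z=0, Y=2, W=0, V=2, X=0, U=0) weight 2/495
  (Z=0, Y=2, W=0, V=2, X=0, U=1) weight 2/495
  (Z=0, Y=2, W=1, V=0, X=0, U=0) weight 8/1485
  (Z=0, Y=2, W=1, V=0, X=0, U=1) weight 8/1485
  (Z=1, Y=2, W=0, V=0, X=2, U=0) weight 8/945
  … 27 more
Group by X:
  weight(X=0) = 1/15
  weight(X=2) = 1/15
Total weight = 1/15 + 1/15 = 2/15
P(X=0 | obs) = 1/15 / 2/15 = 1/2
P(X=2 | obs) = 1/15 / 2/15 = 1/2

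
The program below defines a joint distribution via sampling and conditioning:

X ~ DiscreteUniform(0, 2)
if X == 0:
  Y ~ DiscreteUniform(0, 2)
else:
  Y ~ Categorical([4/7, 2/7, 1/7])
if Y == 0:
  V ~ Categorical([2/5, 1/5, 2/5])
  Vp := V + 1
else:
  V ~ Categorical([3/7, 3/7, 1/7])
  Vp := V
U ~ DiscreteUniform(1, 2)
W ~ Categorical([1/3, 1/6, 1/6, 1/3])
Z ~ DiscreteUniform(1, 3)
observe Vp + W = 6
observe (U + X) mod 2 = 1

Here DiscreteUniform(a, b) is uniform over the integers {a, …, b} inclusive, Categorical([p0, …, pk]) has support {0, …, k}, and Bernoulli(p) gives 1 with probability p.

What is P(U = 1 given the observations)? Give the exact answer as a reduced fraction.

Enumerate traces; 9 have nonzero weight after conditioning:
  (X=0, Y=0, V=2, U=1, W=3, Z=1) weight 1/405
  (X=0, Y=0, V=2, U=1, W=3, Z=2) weight 1/405
  (X=0, Y=0, V=2, U=1, W=3, Z=3) weight 1/405
  (X=1, Y=0, V=2, U=2, W=3, Z=1) weight 4/945
  (X=1, Y=0, V=2, U=2, W=3, Z=2) weight 4/945
  (X=1, Y=0, V=2, U=2, W=3, Z=3) weight 4/945
  (X=2, Y=0, V=2, U=1, W=3, Z=1) weight 4/945
  (X=2, Y=0, V=2, U=1, W=3, Z=2) weight 4/945
  … 1 more
Group by U:
  weight(U=1) = 19/945
  weight(U=2) = 4/315
Total weight = 19/945 + 4/315 = 31/945
P(U=1 | obs) = 19/945 / 31/945 = 19/31
P(U=2 | obs) = 4/315 / 31/945 = 12/31

P(U = 1 | obs) = 19/31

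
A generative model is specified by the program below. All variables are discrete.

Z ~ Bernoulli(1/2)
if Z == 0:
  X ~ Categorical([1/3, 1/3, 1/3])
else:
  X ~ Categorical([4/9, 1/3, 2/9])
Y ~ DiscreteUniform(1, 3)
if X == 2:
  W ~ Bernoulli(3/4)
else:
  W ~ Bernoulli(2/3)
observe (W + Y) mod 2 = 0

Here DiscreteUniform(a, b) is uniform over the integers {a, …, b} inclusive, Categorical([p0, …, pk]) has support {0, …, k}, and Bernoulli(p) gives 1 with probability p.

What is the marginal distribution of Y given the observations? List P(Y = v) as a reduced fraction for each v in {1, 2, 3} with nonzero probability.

P(Y=1) = 149/365, P(Y=2) = 67/365, P(Y=3) = 149/365

Enumerate traces; 18 have nonzero weight after conditioning:
  (Z=0, X=0, Y=1, W=1) weight 1/27
  (Z=0, X=0, Y=2, W=0) weight 1/54
  (Z=0, X=0, Y=3, W=1) weight 1/27
  (Z=0, X=1, Y=1, W=1) weight 1/27
  (Z=0, X=1, Y=2, W=0) weight 1/54
  (Z=0, X=1, Y=3, W=1) weight 1/27
  (Z=0, X=2, Y=1, W=1) weight 1/24
  (Z=0, X=2, Y=2, W=0) weight 1/72
  … 10 more
Group by Y:
  weight(Y=1) = 149/648
  weight(Y=2) = 67/648
  weight(Y=3) = 149/648
Total weight = 149/648 + 67/648 + 149/648 = 365/648
P(Y=1 | obs) = 149/648 / 365/648 = 149/365
P(Y=2 | obs) = 67/648 / 365/648 = 67/365
P(Y=3 | obs) = 149/648 / 365/648 = 149/365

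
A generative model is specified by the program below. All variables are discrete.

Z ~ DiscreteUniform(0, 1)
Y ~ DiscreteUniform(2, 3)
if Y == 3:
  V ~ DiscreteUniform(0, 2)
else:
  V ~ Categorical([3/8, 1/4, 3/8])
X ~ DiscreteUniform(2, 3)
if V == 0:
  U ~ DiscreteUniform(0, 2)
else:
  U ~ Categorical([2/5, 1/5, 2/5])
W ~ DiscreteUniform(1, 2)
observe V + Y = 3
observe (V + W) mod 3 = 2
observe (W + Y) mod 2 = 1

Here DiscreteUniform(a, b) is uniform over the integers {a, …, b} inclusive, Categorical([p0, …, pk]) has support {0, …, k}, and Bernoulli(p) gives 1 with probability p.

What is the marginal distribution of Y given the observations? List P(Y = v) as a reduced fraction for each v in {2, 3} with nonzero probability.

Enumerate traces; 24 have nonzero weight after conditioning:
  (Z=0, Y=2, V=1, X=2, U=0, W=1) weight 1/160
  (Z=0, Y=2, V=1, X=2, U=1, W=1) weight 1/320
  (Z=0, Y=2, V=1, X=2, U=2, W=1) weight 1/160
  (Z=0, Y=2, V=1, X=3, U=0, W=1) weight 1/160
  (Z=0, Y=2, V=1, X=3, U=1, W=1) weight 1/320
  (Z=0, Y=2, V=1, X=3, U=2, W=1) weight 1/160
  (Z=0, Y=3, V=0, X=2, U=0, W=2) weight 1/144
  (Z=0, Y=3, V=0, X=2, U=1, W=2) weight 1/144
  … 16 more
Group by Y:
  weight(Y=2) = 1/16
  weight(Y=3) = 1/12
Total weight = 1/16 + 1/12 = 7/48
P(Y=2 | obs) = 1/16 / 7/48 = 3/7
P(Y=3 | obs) = 1/12 / 7/48 = 4/7

P(Y=2) = 3/7, P(Y=3) = 4/7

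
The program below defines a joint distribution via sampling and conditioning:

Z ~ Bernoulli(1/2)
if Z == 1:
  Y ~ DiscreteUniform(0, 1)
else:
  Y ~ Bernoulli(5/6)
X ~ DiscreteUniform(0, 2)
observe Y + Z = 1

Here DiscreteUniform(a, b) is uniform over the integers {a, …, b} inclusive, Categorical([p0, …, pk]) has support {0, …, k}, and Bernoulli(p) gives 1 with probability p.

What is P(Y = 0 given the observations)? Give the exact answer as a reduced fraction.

P(Y = 0 | obs) = 3/8

Enumerate traces; 6 have nonzero weight after conditioning:
  (Z=0, Y=1, X=0) weight 5/36
  (Z=0, Y=1, X=1) weight 5/36
  (Z=0, Y=1, X=2) weight 5/36
  (Z=1, Y=0, X=0) weight 1/12
  (Z=1, Y=0, X=1) weight 1/12
  (Z=1, Y=0, X=2) weight 1/12
Group by Y:
  weight(Y=0) = 1/4
  weight(Y=1) = 5/12
Total weight = 1/4 + 5/12 = 2/3
P(Y=0 | obs) = 1/4 / 2/3 = 3/8
P(Y=1 | obs) = 5/12 / 2/3 = 5/8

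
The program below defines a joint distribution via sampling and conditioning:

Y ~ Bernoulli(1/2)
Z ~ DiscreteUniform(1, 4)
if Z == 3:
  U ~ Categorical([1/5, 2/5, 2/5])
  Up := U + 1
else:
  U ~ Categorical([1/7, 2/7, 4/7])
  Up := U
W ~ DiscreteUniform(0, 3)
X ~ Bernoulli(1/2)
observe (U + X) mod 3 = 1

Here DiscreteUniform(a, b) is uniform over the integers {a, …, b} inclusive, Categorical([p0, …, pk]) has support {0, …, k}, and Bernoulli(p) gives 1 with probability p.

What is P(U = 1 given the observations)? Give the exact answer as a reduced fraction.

P(U = 1 | obs) = 2/3

Enumerate traces; 64 have nonzero weight after conditioning:
  (Y=0, Z=1, U=0, W=0, X=1) weight 1/448
  (Y=0, Z=1, U=0, W=1, X=1) weight 1/448
  (Y=0, Z=1, U=0, W=2, X=1) weight 1/448
  (Y=0, Z=1, U=0, W=3, X=1) weight 1/448
  (Y=0, Z=1, U=1, W=0, X=0) weight 1/224
  (Y=0, Z=1, U=1, W=1, X=0) weight 1/224
  (Y=0, Z=1, U=1, W=2, X=0) weight 1/224
  (Y=0, Z=1, U=1, W=3, X=0) weight 1/224
  … 56 more
Group by U:
  weight(U=0) = 11/140
  weight(U=1) = 11/70
Total weight = 11/140 + 11/70 = 33/140
P(U=0 | obs) = 11/140 / 33/140 = 1/3
P(U=1 | obs) = 11/70 / 33/140 = 2/3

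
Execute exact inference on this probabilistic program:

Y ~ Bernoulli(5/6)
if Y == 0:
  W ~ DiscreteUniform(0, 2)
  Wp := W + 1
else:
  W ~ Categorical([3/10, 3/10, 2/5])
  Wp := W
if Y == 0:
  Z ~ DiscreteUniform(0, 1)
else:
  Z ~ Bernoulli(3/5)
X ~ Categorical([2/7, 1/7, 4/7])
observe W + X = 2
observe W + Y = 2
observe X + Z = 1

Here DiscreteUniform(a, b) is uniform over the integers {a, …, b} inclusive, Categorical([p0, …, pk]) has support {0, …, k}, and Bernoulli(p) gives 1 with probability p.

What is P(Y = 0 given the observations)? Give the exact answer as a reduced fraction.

Enumerate traces; 2 have nonzero weight after conditioning:
  (Y=0, W=2, Z=1, X=0) weight 1/126
  (Y=1, W=1, Z=0, X=1) weight 1/70
Group by Y:
  weight(Y=0) = 1/126
  weight(Y=1) = 1/70
Total weight = 1/126 + 1/70 = 1/45
P(Y=0 | obs) = 1/126 / 1/45 = 5/14
P(Y=1 | obs) = 1/70 / 1/45 = 9/14

P(Y = 0 | obs) = 5/14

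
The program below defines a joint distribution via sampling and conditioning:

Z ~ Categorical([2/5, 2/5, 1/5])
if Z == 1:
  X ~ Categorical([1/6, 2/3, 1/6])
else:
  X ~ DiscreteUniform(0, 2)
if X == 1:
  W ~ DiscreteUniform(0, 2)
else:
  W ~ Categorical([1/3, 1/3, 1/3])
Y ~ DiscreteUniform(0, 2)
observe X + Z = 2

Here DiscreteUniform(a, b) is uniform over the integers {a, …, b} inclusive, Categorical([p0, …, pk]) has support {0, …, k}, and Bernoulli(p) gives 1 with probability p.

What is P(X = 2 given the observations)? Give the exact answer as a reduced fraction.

P(X = 2 | obs) = 2/7

Enumerate traces; 27 have nonzero weight after conditioning:
  (Z=0, X=2, W=0, Y=0) weight 2/135
  (Z=0, X=2, W=0, Y=1) weight 2/135
  (Z=0, X=2, W=0, Y=2) weight 2/135
  (Z=0, X=2, W=1, Y=0) weight 2/135
  (Z=0, X=2, W=1, Y=1) weight 2/135
  (Z=0, X=2, W=1, Y=2) weight 2/135
  (Z=0, X=2, W=2, Y=0) weight 2/135
  (Z=0, X=2, W=2, Y=1) weight 2/135
  (Z=1, X=1, W=0, Y=0) weight 4/135
  (Z=2, X=0, W=0, Y=0) weight 1/135
  … 17 more
Group by X:
  weight(X=0) = 1/15
  weight(X=1) = 4/15
  weight(X=2) = 2/15
Total weight = 1/15 + 4/15 + 2/15 = 7/15
P(X=0 | obs) = 1/15 / 7/15 = 1/7
P(X=1 | obs) = 4/15 / 7/15 = 4/7
P(X=2 | obs) = 2/15 / 7/15 = 2/7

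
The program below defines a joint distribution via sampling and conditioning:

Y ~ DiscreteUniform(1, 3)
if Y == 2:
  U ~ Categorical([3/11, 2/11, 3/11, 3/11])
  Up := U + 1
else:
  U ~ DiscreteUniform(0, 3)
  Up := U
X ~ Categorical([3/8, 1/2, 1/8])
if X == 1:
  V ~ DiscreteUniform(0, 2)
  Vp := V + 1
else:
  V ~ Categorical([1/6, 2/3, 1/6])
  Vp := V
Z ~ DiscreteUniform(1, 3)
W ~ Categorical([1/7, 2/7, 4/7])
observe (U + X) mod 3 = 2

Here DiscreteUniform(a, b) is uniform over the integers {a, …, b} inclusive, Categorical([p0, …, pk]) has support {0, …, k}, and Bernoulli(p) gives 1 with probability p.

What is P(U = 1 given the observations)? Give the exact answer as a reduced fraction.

P(U = 1 | obs) = 12/29

Enumerate traces; 324 have nonzero weight after conditioning:
  (Y=1, U=0, X=2, V=0, Z=1, W=0) weight 1/12096
  (Y=1, U=0, X=2, V=0, Z=1, W=1) weight 1/6048
  (Y=1, U=0, X=2, V=0, Z=1, W=2) weight 1/3024
  (Y=1, U=0, X=2, V=0, Z=2, W=0) weight 1/12096
  (Y=1, U=0, X=2, V=0, Z=2, W=1) weight 1/6048
  (Y=1, U=0, X=2, V=0, Z=2, W=2) weight 1/3024
  (Y=1, U=0, X=2, V=0, Z=3, W=0) weight 1/12096
  (Y=1, U=0, X=2, V=0, Z=3, W=1) weight 1/6048
  (Y=1, U=1, X=1, V=0, Z=1, W=0) weight 1/1512
  (Y=1, U=2, X=0, V=0, Z=1, W=0) weight 1/4032
  … 314 more
Group by U:
  weight(U=0) = 17/528
  weight(U=1) = 5/44
  weight(U=2) = 17/176
  weight(U=3) = 17/528
Total weight = 17/528 + 5/44 + 17/176 + 17/528 = 145/528
P(U=0 | obs) = 17/528 / 145/528 = 17/145
P(U=1 | obs) = 5/44 / 145/528 = 12/29
P(U=2 | obs) = 17/176 / 145/528 = 51/145
P(U=3 | obs) = 17/528 / 145/528 = 17/145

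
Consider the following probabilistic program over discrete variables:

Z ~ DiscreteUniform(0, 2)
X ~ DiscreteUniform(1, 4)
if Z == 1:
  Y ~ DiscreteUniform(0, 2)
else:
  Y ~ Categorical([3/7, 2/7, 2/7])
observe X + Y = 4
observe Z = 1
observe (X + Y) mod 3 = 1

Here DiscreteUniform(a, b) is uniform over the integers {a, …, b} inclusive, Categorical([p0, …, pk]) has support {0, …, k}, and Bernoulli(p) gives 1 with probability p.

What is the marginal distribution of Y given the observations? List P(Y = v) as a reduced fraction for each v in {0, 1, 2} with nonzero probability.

P(Y=0) = 1/3, P(Y=1) = 1/3, P(Y=2) = 1/3

Enumerate traces; 3 have nonzero weight after conditioning:
  (Z=1, X=2, Y=2) weight 1/36
  (Z=1, X=3, Y=1) weight 1/36
  (Z=1, X=4, Y=0) weight 1/36
Group by Y:
  weight(Y=0) = 1/36
  weight(Y=1) = 1/36
  weight(Y=2) = 1/36
Total weight = 1/36 + 1/36 + 1/36 = 1/12
P(Y=0 | obs) = 1/36 / 1/12 = 1/3
P(Y=1 | obs) = 1/36 / 1/12 = 1/3
P(Y=2 | obs) = 1/36 / 1/12 = 1/3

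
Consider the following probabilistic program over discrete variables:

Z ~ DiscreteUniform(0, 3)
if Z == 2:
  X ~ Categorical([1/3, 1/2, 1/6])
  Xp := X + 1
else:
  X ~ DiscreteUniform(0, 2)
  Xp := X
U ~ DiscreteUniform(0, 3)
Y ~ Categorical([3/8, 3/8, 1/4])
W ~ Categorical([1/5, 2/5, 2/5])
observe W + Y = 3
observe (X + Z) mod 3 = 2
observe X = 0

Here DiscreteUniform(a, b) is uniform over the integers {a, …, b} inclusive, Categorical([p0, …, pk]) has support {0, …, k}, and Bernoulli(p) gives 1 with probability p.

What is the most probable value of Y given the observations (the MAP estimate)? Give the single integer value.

Enumerate traces; 8 have nonzero weight after conditioning:
  (Z=2, X=0, U=0, Y=1, W=2) weight 1/320
  (Z=2, X=0, U=0, Y=2, W=1) weight 1/480
  (Z=2, X=0, U=1, Y=1, W=2) weight 1/320
  (Z=2, X=0, U=1, Y=2, W=1) weight 1/480
  (Z=2, X=0, U=2, Y=1, W=2) weight 1/320
  (Z=2, X=0, U=2, Y=2, W=1) weight 1/480
  (Z=2, X=0, U=3, Y=1, W=2) weight 1/320
  (Z=2, X=0, U=3, Y=2, W=1) weight 1/480
Group by Y:
  weight(Y=1) = 1/80
  weight(Y=2) = 1/120
Total weight = 1/80 + 1/120 = 1/48
P(Y=1 | obs) = 1/80 / 1/48 = 3/5
P(Y=2 | obs) = 1/120 / 1/48 = 2/5
argmax = 1

argmax_v P(Y = v | obs) = 1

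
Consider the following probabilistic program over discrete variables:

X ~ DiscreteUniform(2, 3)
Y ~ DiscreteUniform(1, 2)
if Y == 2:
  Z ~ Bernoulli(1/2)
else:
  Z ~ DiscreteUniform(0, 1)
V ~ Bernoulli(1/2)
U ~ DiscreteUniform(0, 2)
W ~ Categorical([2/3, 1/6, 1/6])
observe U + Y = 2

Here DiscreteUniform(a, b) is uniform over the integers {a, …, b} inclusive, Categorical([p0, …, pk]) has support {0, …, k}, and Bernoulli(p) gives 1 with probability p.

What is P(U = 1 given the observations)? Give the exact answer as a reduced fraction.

Enumerate traces; 48 have nonzero weight after conditioning:
  (X=2, Y=1, Z=0, V=0, U=1, W=0) weight 1/72
  (X=2, Y=1, Z=0, V=0, U=1, W=1) weight 1/288
  (X=2, Y=1, Z=0, V=0, U=1, W=2) weight 1/288
  (X=2, Y=1, Z=0, V=1, U=1, W=0) weight 1/72
  (X=2, Y=1, Z=0, V=1, U=1, W=1) weight 1/288
  (X=2, Y=1, Z=0, V=1, U=1, W=2) weight 1/288
  (X=2, Y=1, Z=1, V=0, U=1, W=0) weight 1/72
  (X=2, Y=1, Z=1, V=0, U=1, W=1) weight 1/288
  (X=2, Y=2, Z=0, V=0, U=0, W=0) weight 1/72
  … 39 more
Group by U:
  weight(U=0) = 1/6
  weight(U=1) = 1/6
Total weight = 1/6 + 1/6 = 1/3
P(U=0 | obs) = 1/6 / 1/3 = 1/2
P(U=1 | obs) = 1/6 / 1/3 = 1/2

P(U = 1 | obs) = 1/2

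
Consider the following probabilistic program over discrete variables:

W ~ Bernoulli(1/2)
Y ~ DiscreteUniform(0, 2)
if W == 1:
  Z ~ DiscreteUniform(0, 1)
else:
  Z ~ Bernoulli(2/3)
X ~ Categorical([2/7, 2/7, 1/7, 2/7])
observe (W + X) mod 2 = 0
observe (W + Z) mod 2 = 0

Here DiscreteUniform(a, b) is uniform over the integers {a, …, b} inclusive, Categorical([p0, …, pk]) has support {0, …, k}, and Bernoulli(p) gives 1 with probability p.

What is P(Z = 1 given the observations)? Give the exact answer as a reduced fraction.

P(Z = 1 | obs) = 2/3

Enumerate traces; 12 have nonzero weight after conditioning:
  (W=0, Y=0, Z=0, X=0) weight 1/63
  (W=0, Y=0, Z=0, X=2) weight 1/126
  (W=0, Y=1, Z=0, X=0) weight 1/63
  (W=0, Y=1, Z=0, X=2) weight 1/126
  (W=0, Y=2, Z=0, X=0) weight 1/63
  (W=0, Y=2, Z=0, X=2) weight 1/126
  (W=1, Y=0, Z=1, X=1) weight 1/42
  (W=1, Y=0, Z=1, X=3) weight 1/42
  … 4 more
Group by Z:
  weight(Z=0) = 1/14
  weight(Z=1) = 1/7
Total weight = 1/14 + 1/7 = 3/14
P(Z=0 | obs) = 1/14 / 3/14 = 1/3
P(Z=1 | obs) = 1/7 / 3/14 = 2/3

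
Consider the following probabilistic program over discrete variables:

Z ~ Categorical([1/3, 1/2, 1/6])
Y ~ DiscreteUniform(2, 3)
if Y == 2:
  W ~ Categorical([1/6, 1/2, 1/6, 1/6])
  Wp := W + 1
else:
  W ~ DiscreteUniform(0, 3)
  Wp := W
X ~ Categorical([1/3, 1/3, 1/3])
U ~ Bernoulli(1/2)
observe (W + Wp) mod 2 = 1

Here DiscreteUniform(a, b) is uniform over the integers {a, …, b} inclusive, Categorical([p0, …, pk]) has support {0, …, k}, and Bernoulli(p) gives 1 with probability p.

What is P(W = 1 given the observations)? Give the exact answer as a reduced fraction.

P(W = 1 | obs) = 1/2

Enumerate traces; 72 have nonzero weight after conditioning:
  (Z=0, Y=2, W=0, X=0, U=0) weight 1/216
  (Z=0, Y=2, W=0, X=0, U=1) weight 1/216
  (Z=0, Y=2, W=0, X=1, U=0) weight 1/216
  (Z=0, Y=2, W=0, X=1, U=1) weight 1/216
  (Z=0, Y=2, W=0, X=2, U=0) weight 1/216
  (Z=0, Y=2, W=0, X=2, U=1) weight 1/216
  (Z=0, Y=2, W=1, X=0, U=0) weight 1/72
  (Z=0, Y=2, W=1, X=0, U=1) weight 1/72
  (Z=0, Y=2, W=2, X=0, U=0) weight 1/216
  (Z=0, Y=2, W=3, X=0, U=0) weight 1/216
  … 62 more
Group by W:
  weight(W=0) = 1/12
  weight(W=1) = 1/4
  weight(W=2) = 1/12
  weight(W=3) = 1/12
Total weight = 1/12 + 1/4 + 1/12 + 1/12 = 1/2
P(W=0 | obs) = 1/12 / 1/2 = 1/6
P(W=1 | obs) = 1/4 / 1/2 = 1/2
P(W=2 | obs) = 1/12 / 1/2 = 1/6
P(W=3 | obs) = 1/12 / 1/2 = 1/6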